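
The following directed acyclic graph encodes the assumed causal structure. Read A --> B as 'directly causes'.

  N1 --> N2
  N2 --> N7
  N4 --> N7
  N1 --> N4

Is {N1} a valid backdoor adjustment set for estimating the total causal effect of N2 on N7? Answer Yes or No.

Backdoor paths from N2 to N7 (paths whose first edge points into N2):
  P1: N2 <- N1 -> N4 -> N7
Condition 1 (no descendant of N2 in the set): holds — descendants of N2 are {N7}; none are in {N1}.
Condition 2 (every backdoor path blocked by {N1}):
  P1: blocked at fork node N1 ∈ conditioning set.
{N1} satisfies the backdoor criterion.

Yes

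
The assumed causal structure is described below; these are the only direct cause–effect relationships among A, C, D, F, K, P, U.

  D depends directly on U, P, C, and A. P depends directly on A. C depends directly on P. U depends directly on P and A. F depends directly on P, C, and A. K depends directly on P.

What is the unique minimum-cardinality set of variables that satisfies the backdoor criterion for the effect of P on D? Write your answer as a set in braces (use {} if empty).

{A}

Variables eligible for adjustment (non-descendants of P, excluding P and D): {A}.
Backdoor paths from P to D:
  P1: P <- A -> F <- C -> D
  P2: P <- A -> U -> D
  P3: P <- A -> D
The empty set is not sufficient: P2 (P <- A -> U -> D) has no collider blocking it and no conditioned non-collider, so it is open.
Try {A}:
  P1: blocked at fork node A ∈ conditioning set.
  P2: blocked at fork node A ∈ conditioning set.
  P3: blocked at fork node A ∈ conditioning set.
{A} contains no descendant of P and blocks every backdoor path.
{A} is the unique smallest valid adjustment set.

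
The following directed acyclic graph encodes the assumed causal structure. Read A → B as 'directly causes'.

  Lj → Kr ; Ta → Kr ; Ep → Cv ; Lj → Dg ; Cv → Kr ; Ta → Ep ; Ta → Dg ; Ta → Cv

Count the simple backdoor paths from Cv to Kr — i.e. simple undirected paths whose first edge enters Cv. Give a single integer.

A backdoor path from Cv to Kr is any simple undirected path whose first edge points into Cv (i.e. leaves Cv via a parent).
Parents of Cv: {Ep, Ta}.
Enumerating:
  P1: Cv <- Ta -> Dg <- Lj -> Kr
  P2: Cv <- Ta -> Kr
  P3: Cv <- Ep <- Ta -> Dg <- Lj -> Kr
  P4: Cv <- Ep <- Ta -> Kr
That exhausts the simple backdoor paths. Count: 4.

4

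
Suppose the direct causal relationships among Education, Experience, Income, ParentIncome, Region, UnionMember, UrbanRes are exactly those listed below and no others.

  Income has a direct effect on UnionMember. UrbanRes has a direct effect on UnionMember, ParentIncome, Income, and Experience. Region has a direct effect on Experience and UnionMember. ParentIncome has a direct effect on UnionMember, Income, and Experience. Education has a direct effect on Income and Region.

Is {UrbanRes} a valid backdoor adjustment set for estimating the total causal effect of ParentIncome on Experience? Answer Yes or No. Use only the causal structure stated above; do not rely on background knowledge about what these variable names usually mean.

Backdoor paths from ParentIncome to Experience (paths whose first edge points into ParentIncome):
  P1: ParentIncome <- UrbanRes -> Income <- Education -> Region -> Experience
  P2: ParentIncome <- UrbanRes -> Income -> UnionMember <- Region -> Experience
  P3: ParentIncome <- UrbanRes -> UnionMember <- Region -> Experience
  P4: ParentIncome <- UrbanRes -> UnionMember <- Income <- Education -> Region -> Experience
  P5: ParentIncome <- UrbanRes -> Experience
Condition 1 (no descendant of ParentIncome in the set): holds — descendants of ParentIncome are {Experience, Income, UnionMember}; none are in {UrbanRes}.
Condition 2 (every backdoor path blocked by {UrbanRes}):
  P1: blocked at fork node UrbanRes ∈ conditioning set.
  P2: blocked at fork node UrbanRes ∈ conditioning set.
  P3: blocked at fork node UrbanRes ∈ conditioning set.
  P4: blocked at fork node UrbanRes ∈ conditioning set.
  P5: blocked at fork node UrbanRes ∈ conditioning set.
{UrbanRes} satisfies the backdoor criterion.

Yes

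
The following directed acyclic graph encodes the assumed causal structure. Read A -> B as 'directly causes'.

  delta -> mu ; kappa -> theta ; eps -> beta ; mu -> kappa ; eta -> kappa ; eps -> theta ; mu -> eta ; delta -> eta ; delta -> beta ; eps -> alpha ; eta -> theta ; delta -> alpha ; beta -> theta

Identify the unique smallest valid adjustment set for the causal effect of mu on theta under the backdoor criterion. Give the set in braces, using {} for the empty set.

{delta}

Variables eligible for adjustment (non-descendants of mu, excluding mu and theta): {alpha, beta, delta, eps}.
Backdoor paths from mu to theta:
  P1: mu <- delta -> alpha <- eps -> beta -> theta
  P2: mu <- delta -> alpha <- eps -> theta
  P3: mu <- delta -> beta <- eps -> theta
  P4: mu <- delta -> beta -> theta
  P5: mu <- delta -> eta -> kappa -> theta
  P6: mu <- delta -> eta -> theta
The empty set is not sufficient: P4 (mu <- delta -> beta -> theta) has no collider blocking it and no conditioned non-collider, so it is open.
Try {delta}:
  P1: blocked at fork node delta ∈ conditioning set.
  P2: blocked at fork node delta ∈ conditioning set.
  P3: blocked at fork node delta ∈ conditioning set.
  P4: blocked at fork node delta ∈ conditioning set.
  P5: blocked at fork node delta ∈ conditioning set.
  P6: blocked at fork node delta ∈ conditioning set.
{delta} contains no descendant of mu and blocks every backdoor path.
No other singleton works — e.g. {eps} leaves P4 open — so {delta} is the unique smallest valid adjustment set.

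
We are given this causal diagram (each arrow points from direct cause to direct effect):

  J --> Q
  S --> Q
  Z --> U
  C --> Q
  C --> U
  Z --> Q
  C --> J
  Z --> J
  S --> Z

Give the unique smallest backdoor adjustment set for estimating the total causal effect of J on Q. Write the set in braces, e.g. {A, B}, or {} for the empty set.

{C, Z}

Variables eligible for adjustment (non-descendants of J, excluding J and Q): {C, S, U, Z}.
Backdoor paths from J to Q:
  P1: J <- C -> U <- Z <- S -> Q
  P2: J <- C -> U <- Z -> Q
  P3: J <- C -> Q
  P4: J <- Z <- S -> Q
  P5: J <- Z -> U <- C -> Q
  P6: J <- Z -> Q
The empty set is not sufficient: P3 (J <- C -> Q) has no collider blocking it and no conditioned non-collider, so it is open.
Try {C, Z}:
  P1: blocked at fork node C ∈ conditioning set.
  P2: blocked at fork node C ∈ conditioning set.
  P3: blocked at fork node C ∈ conditioning set.
  P4: blocked at chain node Z ∈ conditioning set.
  P5: blocked at fork node Z ∈ conditioning set.
  P6: blocked at fork node Z ∈ conditioning set.
{C, Z} contains no descendant of J and blocks every backdoor path.
Every element of {C, Z} is needed (dropping C leaves P3 open; dropping Z leaves P4 open), so no proper subset is valid.
Among all size-2 subsets of the eligible variables, only {C, Z} blocks every backdoor path, so it is the unique smallest valid adjustment set.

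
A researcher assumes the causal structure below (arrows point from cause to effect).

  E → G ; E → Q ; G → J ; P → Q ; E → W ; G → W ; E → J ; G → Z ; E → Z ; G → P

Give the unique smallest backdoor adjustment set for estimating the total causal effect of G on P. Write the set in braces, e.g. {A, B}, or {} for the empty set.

Variables eligible for adjustment (non-descendants of G, excluding G and P): {E}.
Backdoor paths from G to P:
  P1: G <- E -> Q <- P
Each backdoor path contains an unconditioned collider, so every path is already blocked with the empty conditioning set:
  P1: blocked at collider Q (neither it nor any descendant is in the conditioning set).
The empty set is therefore the unique smallest valid set.

{}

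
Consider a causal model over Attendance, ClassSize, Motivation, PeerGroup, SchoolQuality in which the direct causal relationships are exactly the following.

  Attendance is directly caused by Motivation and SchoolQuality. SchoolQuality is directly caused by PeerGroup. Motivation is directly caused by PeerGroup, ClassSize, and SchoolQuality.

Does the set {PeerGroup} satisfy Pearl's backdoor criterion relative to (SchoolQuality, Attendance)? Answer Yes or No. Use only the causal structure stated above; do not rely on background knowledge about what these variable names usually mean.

Yes

Backdoor paths from SchoolQuality to Attendance (paths whose first edge points into SchoolQuality):
  P1: SchoolQuality <- PeerGroup -> Motivation -> Attendance
Condition 1 (no descendant of SchoolQuality in the set): holds — descendants of SchoolQuality are {Attendance, Motivation}; none are in {PeerGroup}.
Condition 2 (every backdoor path blocked by {PeerGroup}):
  P1: blocked at fork node PeerGroup ∈ conditioning set.
{PeerGroup} satisfies the backdoor criterion.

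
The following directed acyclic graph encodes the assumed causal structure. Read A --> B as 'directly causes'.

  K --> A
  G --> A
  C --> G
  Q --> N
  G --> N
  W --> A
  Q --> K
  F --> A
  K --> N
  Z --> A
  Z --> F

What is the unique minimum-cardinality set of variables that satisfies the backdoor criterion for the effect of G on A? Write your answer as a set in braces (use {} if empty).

{}

Variables eligible for adjustment (non-descendants of G, excluding G and A): {C, F, K, Q, W, Z}.
Backdoor paths from G to A:
  (none)
With no backdoor paths the empty set already satisfies the criterion, and it is trivially minimal.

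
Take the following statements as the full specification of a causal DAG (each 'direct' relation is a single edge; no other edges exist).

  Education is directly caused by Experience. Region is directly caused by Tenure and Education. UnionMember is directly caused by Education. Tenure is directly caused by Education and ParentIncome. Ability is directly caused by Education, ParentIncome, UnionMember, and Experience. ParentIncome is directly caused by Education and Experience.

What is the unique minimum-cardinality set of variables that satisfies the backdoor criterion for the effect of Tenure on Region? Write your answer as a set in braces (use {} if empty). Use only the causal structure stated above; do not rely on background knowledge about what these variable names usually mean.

Variables eligible for adjustment (non-descendants of Tenure, excluding Tenure and Region): {Ability, Education, Experience, ParentIncome, UnionMember}.
Backdoor paths from Tenure to Region:
  P1: Tenure <- Education -> Region
  P2: Tenure <- ParentIncome <- Experience -> Education -> Region
  P3: Tenure <- ParentIncome <- Experience -> Ability <- Education -> Region
  P4: Tenure <- ParentIncome <- Experience -> Ability <- UnionMember <- Education -> Region
  P5: Tenure <- ParentIncome <- Education -> Region
  P6: Tenure <- ParentIncome -> Ability <- Experience -> Education -> Region
  P7: Tenure <- ParentIncome -> Ability <- Education -> Region
  P8: Tenure <- ParentIncome -> Ability <- UnionMember <- Education -> Region
The empty set is not sufficient: P1 (Tenure <- Education -> Region) has no collider blocking it and no conditioned non-collider, so it is open.
Try {Education}:
  P1: blocked at fork node Education ∈ conditioning set.
  P2: blocked at chain node Education ∈ conditioning set.
  P3: blocked at collider Ability (neither it nor any descendant is in the conditioning set).
  P4: blocked at collider Ability (neither it nor any descendant is in the conditioning set).
  P5: blocked at fork node Education ∈ conditioning set.
  P6: blocked at collider Ability (neither it nor any descendant is in the conditioning set).
  P7: blocked at collider Ability (neither it nor any descendant is in the conditioning set).
  P8: blocked at collider Ability (neither it nor any descendant is in the conditioning set).
{Education} contains no descendant of Tenure and blocks every backdoor path.
No other singleton works — e.g. {Experience} leaves P1 open — so {Education} is the unique smallest valid adjustment set.

{Education}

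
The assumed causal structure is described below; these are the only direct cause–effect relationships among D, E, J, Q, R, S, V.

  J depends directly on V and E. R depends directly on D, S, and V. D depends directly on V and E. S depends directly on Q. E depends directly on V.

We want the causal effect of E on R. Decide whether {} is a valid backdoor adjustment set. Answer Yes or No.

Backdoor paths from E to R (paths whose first edge points into E):
  P1: E <- V -> D -> R
  P2: E <- V -> R
Condition 1 (no descendant of E in the set): holds — descendants of E are {D, J, R}; none are in {}.
Condition 2 (every backdoor path blocked by {}):
  P1: open — no interior node is in the conditioning set.
  P2: open — no interior node is in the conditioning set.
{} does not satisfy the backdoor criterion.

No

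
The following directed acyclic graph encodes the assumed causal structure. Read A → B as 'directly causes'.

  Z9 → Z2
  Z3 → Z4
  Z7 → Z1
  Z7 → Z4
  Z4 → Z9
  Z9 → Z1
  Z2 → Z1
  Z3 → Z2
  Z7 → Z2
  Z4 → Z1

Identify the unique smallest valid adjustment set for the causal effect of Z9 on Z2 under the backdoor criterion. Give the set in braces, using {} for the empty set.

Variables eligible for adjustment (non-descendants of Z9, excluding Z9 and Z2): {Z3, Z4, Z7}.
Backdoor paths from Z9 to Z2:
  P1: Z9 <- Z4 <- Z3 -> Z2
  P2: Z9 <- Z4 <- Z7 -> Z2
  P3: Z9 <- Z4 <- Z7 -> Z1 <- Z2
  P4: Z9 <- Z4 -> Z1 <- Z7 -> Z2
  P5: Z9 <- Z4 -> Z1 <- Z2
The empty set is not sufficient: P1 (Z9 <- Z4 <- Z3 -> Z2) has no collider blocking it and no conditioned non-collider, so it is open.
Try {Z4}:
  P1: blocked at chain node Z4 ∈ conditioning set.
  P2: blocked at chain node Z4 ∈ conditioning set.
  P3: blocked at chain node Z4 ∈ conditioning set.
  P4: blocked at fork node Z4 ∈ conditioning set.
  P5: blocked at fork node Z4 ∈ conditioning set.
{Z4} contains no descendant of Z9 and blocks every backdoor path.
No other singleton works — e.g. {Z3} leaves P2 open — so {Z4} is the unique smallest valid adjustment set.

{Z4}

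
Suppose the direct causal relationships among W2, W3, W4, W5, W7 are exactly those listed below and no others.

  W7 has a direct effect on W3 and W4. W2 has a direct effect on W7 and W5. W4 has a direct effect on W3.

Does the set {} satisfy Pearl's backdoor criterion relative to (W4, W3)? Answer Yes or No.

No

Backdoor paths from W4 to W3 (paths whose first edge points into W4):
  P1: W4 <- W7 -> W3
Condition 1 (no descendant of W4 in the set): holds — descendants of W4 are {W3}; none are in {}.
Condition 2 (every backdoor path blocked by {}):
  P1: open — no interior node is in the conditioning set.
{} does not satisfy the backdoor criterion.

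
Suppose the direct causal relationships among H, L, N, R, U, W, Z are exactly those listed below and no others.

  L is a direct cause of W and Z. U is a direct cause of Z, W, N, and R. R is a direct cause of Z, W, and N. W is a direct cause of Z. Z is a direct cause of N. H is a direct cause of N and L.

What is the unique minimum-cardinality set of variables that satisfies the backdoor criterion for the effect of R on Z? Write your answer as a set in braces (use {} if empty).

{U}

Variables eligible for adjustment (non-descendants of R, excluding R and Z): {H, L, U}.
Backdoor paths from R to Z:
  P1: R <- U -> W <- L <- H -> N <- Z
  P2: R <- U -> W <- L -> Z
  P3: R <- U -> W -> Z
  P4: R <- U -> Z
  P5: R <- U -> N <- H -> L -> W -> Z
  P6: R <- U -> N <- H -> L -> Z
  P7: R <- U -> N <- Z
The empty set is not sufficient: P3 (R <- U -> W -> Z) has no collider blocking it and no conditioned non-collider, so it is open.
Try {U}:
  P1: blocked at fork node U ∈ conditioning set.
  P2: blocked at fork node U ∈ conditioning set.
  P3: blocked at fork node U ∈ conditioning set.
  P4: blocked at fork node U ∈ conditioning set.
  P5: blocked at fork node U ∈ conditioning set.
  P6: blocked at fork node U ∈ conditioning set.
  P7: blocked at fork node U ∈ conditioning set.
{U} contains no descendant of R and blocks every backdoor path.
No other singleton works — e.g. {H} leaves P3 open — so {U} is the unique smallest valid adjustment set.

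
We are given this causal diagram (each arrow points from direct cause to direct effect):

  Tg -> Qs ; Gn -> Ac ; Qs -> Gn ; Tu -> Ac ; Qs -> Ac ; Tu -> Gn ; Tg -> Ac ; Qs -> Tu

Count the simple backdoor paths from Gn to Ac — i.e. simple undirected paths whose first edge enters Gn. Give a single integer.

6

A backdoor path from Gn to Ac is any simple undirected path whose first edge points into Gn (i.e. leaves Gn via a parent).
Parents of Gn: {Qs, Tu}.
Enumerating:
  P1: Gn <- Qs <- Tg -> Ac
  P2: Gn <- Qs -> Tu -> Ac
  P3: Gn <- Qs -> Ac
  P4: Gn <- Tu <- Qs <- Tg -> Ac
  P5: Gn <- Tu <- Qs -> Ac
  P6: Gn <- Tu -> Ac
That exhausts the simple backdoor paths. Count: 6.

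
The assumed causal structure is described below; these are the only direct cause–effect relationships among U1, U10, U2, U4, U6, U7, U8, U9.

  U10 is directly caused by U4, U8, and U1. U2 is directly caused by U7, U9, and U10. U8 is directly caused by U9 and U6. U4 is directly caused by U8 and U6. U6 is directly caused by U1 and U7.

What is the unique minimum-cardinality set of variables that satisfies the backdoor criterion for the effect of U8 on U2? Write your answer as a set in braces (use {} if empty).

{U6, U9}

Variables eligible for adjustment (non-descendants of U8, excluding U8 and U2): {U1, U6, U7, U9}.
Backdoor paths from U8 to U2:
  P1: U8 <- U9 -> U2
  P2: U8 <- U6 <- U1 -> U10 -> U2
  P3: U8 <- U6 <- U7 -> U2
  P4: U8 <- U6 -> U4 -> U10 -> U2
The empty set is not sufficient: P1 (U8 <- U9 -> U2) has no collider blocking it and no conditioned non-collider, so it is open.
Try {U6, U9}:
  P1: blocked at fork node U9 ∈ conditioning set.
  P2: blocked at chain node U6 ∈ conditioning set.
  P3: blocked at chain node U6 ∈ conditioning set.
  P4: blocked at fork node U6 ∈ conditioning set.
{U6, U9} contains no descendant of U8 and blocks every backdoor path.
Every element of {U6, U9} is needed (dropping U6 leaves P2 open; dropping U9 leaves P1 open), so no proper subset is valid.
Among all size-2 subsets of the eligible variables, only {U6, U9} blocks every backdoor path, so it is the unique smallest valid adjustment set.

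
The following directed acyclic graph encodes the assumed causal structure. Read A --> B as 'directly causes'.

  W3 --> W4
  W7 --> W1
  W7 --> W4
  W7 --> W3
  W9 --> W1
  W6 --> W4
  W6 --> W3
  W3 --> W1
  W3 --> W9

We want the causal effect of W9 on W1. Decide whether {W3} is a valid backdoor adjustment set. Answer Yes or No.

Backdoor paths from W9 to W1 (paths whose first edge points into W9):
  P1: W9 <- W3 <- W6 -> W4 <- W7 -> W1
  P2: W9 <- W3 <- W7 -> W1
  P3: W9 <- W3 -> W4 <- W7 -> W1
  P4: W9 <- W3 -> W1
Condition 1 (no descendant of W9 in the set): holds — descendants of W9 are {W1}; none are in {W3}.
Condition 2 (every backdoor path blocked by {W3}):
  P1: blocked at chain node W3 ∈ conditioning set.
  P2: blocked at chain node W3 ∈ conditioning set.
  P3: blocked at fork node W3 ∈ conditioning set.
  P4: blocked at fork node W3 ∈ conditioning set.
{W3} satisfies the backdoor criterion.

Yes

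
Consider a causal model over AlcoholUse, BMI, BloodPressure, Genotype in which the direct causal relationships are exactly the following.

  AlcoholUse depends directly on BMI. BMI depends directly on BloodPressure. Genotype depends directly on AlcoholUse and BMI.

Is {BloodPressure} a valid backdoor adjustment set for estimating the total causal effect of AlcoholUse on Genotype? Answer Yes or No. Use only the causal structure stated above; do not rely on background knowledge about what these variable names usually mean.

Backdoor paths from AlcoholUse to Genotype (paths whose first edge points into AlcoholUse):
  P1: AlcoholUse <- BMI -> Genotype
Condition 1 (no descendant of AlcoholUse in the set): holds — descendants of AlcoholUse are {Genotype}; none are in {BloodPressure}.
Condition 2 (every backdoor path blocked by {BloodPressure}):
  P1: open — no interior node is in the conditioning set.
{BloodPressure} does not satisfy the backdoor criterion.

No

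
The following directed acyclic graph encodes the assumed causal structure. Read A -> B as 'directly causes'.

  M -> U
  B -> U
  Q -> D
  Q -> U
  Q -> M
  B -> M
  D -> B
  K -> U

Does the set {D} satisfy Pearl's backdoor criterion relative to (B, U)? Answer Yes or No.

Yes

Backdoor paths from B to U (paths whose first edge points into B):
  P1: B <- D <- Q -> M -> U
  P2: B <- D <- Q -> U
Condition 1 (no descendant of B in the set): holds — descendants of B are {M, U}; none are in {D}.
Condition 2 (every backdoor path blocked by {D}):
  P1: blocked at chain node D ∈ conditioning set.
  P2: blocked at chain node D ∈ conditioning set.
{D} satisfies the backdoor criterion.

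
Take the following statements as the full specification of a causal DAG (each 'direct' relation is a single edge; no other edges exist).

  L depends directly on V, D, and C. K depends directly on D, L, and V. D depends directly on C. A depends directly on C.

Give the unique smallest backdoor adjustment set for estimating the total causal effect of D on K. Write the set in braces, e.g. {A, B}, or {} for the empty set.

{C}

Variables eligible for adjustment (non-descendants of D, excluding D and K): {A, C, V}.
Backdoor paths from D to K:
  P1: D <- C -> L <- V -> K
  P2: D <- C -> L -> K
The empty set is not sufficient: P2 (D <- C -> L -> K) has no collider blocking it and no conditioned non-collider, so it is open.
Try {C}:
  P1: blocked at fork node C ∈ conditioning set.
  P2: blocked at fork node C ∈ conditioning set.
{C} contains no descendant of D and blocks every backdoor path.
No other singleton works — e.g. {V} leaves P2 open — so {C} is the unique smallest valid adjustment set.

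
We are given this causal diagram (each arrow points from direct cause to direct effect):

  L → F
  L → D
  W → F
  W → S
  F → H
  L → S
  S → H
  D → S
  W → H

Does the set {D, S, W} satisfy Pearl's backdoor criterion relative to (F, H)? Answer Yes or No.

Backdoor paths from F to H (paths whose first edge points into F):
  P1: F <- L -> D -> S <- W -> H
  P2: F <- L -> D -> S -> H
  P3: F <- L -> S <- W -> H
  P4: F <- L -> S -> H
  P5: F <- W -> S -> H
  P6: F <- W -> H
Condition 1 (no descendant of F in the set): holds — descendants of F are {H}; none are in {D, S, W}.
Condition 2 (every backdoor path blocked by {D, S, W}):
  P1: blocked at chain node D ∈ conditioning set.
  P2: blocked at chain node D ∈ conditioning set.
  P3: blocked at fork node W ∈ conditioning set.
  P4: blocked at chain node S ∈ conditioning set.
  P5: blocked at fork node W ∈ conditioning set.
  P6: blocked at fork node W ∈ conditioning set.
{D, S, W} satisfies the backdoor criterion.

Yes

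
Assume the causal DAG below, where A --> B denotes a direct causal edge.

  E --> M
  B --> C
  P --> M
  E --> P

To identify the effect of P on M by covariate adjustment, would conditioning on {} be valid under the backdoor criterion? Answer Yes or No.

No

Backdoor paths from P to M (paths whose first edge points into P):
  P1: P <- E -> M
Condition 1 (no descendant of P in the set): holds — descendants of P are {M}; none are in {}.
Condition 2 (every backdoor path blocked by {}):
  P1: open — no interior node is in the conditioning set.
{} does not satisfy the backdoor criterion.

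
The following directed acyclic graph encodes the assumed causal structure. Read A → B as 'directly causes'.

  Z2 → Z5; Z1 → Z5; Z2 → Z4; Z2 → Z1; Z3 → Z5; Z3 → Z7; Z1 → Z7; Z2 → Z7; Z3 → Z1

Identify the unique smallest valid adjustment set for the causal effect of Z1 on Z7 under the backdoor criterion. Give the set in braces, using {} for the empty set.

Variables eligible for adjustment (non-descendants of Z1, excluding Z1 and Z7): {Z2, Z3, Z4}.
Backdoor paths from Z1 to Z7:
  P1: Z1 <- Z2 -> Z7
  P2: Z1 <- Z2 -> Z5 <- Z3 -> Z7
  P3: Z1 <- Z3 -> Z7
  P4: Z1 <- Z3 -> Z5 <- Z2 -> Z7
The empty set is not sufficient: P1 (Z1 <- Z2 -> Z7) has no collider blocking it and no conditioned non-collider, so it is open.
Try {Z2, Z3}:
  P1: blocked at fork node Z2 ∈ conditioning set.
  P2: blocked at fork node Z2 ∈ conditioning set.
  P3: blocked at fork node Z3 ∈ conditioning set.
  P4: blocked at fork node Z3 ∈ conditioning set.
{Z2, Z3} contains no descendant of Z1 and blocks every backdoor path.
Every element of {Z2, Z3} is needed (dropping Z2 leaves P1 open; dropping Z3 leaves P3 open), so no proper subset is valid.
Among all size-2 subsets of the eligible variables, only {Z2, Z3} blocks every backdoor path, so it is the unique smallest valid adjustment set.

{Z2, Z3}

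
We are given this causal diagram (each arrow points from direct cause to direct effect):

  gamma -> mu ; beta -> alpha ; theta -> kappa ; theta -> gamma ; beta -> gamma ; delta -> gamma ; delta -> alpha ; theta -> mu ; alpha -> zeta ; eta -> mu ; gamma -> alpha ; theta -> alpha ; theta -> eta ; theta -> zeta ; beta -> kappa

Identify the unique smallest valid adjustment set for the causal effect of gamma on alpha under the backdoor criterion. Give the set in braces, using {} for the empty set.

{beta, delta, theta}

Variables eligible for adjustment (non-descendants of gamma, excluding gamma and alpha): {beta, delta, eta, kappa, theta}.
Backdoor paths from gamma to alpha:
  P1: gamma <- delta -> alpha
  P2: gamma <- theta -> kappa <- beta -> alpha
  P3: gamma <- theta -> alpha
  P4: gamma <- theta -> zeta <- alpha
  P5: gamma <- beta -> kappa <- theta -> alpha
  P6: gamma <- beta -> kappa <- theta -> zeta <- alpha
  P7: gamma <- beta -> alpha
The empty set is not sufficient: P1 (gamma <- delta -> alpha) has no collider blocking it and no conditioned non-collider, so it is open.
Try {beta, delta, theta}:
  P1: blocked at fork node delta ∈ conditioning set.
  P2: blocked at fork node theta ∈ conditioning set.
  P3: blocked at fork node theta ∈ conditioning set.
  P4: blocked at fork node theta ∈ conditioning set.
  P5: blocked at fork node beta ∈ conditioning set.
  P6: blocked at fork node beta ∈ conditioning set.
  P7: blocked at fork node beta ∈ conditioning set.
{beta, delta, theta} contains no descendant of gamma and blocks every backdoor path.
Every element of {beta, delta, theta} is needed (dropping beta leaves P7 open; dropping delta leaves P1 open; dropping theta leaves P3 open), so no proper subset is valid.
Among all size-3 subsets of the eligible variables, only {beta, delta, theta} blocks every backdoor path, so it is the unique smallest valid adjustment set.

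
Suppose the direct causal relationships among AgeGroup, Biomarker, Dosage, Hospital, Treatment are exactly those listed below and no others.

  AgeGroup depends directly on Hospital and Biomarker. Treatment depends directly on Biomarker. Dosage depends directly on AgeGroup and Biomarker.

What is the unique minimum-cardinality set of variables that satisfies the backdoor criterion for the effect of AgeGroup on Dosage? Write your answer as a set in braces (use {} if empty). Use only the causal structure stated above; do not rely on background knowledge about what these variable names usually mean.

{Biomarker}

Variables eligible for adjustment (non-descendants of AgeGroup, excluding AgeGroup and Dosage): {Biomarker, Hospital, Treatment}.
Backdoor paths from AgeGroup to Dosage:
  P1: AgeGroup <- Biomarker -> Dosage
The empty set is not sufficient: P1 (AgeGroup <- Biomarker -> Dosage) has no collider blocking it and no conditioned non-collider, so it is open.
Try {Biomarker}:
  P1: blocked at fork node Biomarker ∈ conditioning set.
{Biomarker} contains no descendant of AgeGroup and blocks every backdoor path.
No other singleton works — e.g. {Hospital} leaves P1 open — so {Biomarker} is the unique smallest valid adjustment set.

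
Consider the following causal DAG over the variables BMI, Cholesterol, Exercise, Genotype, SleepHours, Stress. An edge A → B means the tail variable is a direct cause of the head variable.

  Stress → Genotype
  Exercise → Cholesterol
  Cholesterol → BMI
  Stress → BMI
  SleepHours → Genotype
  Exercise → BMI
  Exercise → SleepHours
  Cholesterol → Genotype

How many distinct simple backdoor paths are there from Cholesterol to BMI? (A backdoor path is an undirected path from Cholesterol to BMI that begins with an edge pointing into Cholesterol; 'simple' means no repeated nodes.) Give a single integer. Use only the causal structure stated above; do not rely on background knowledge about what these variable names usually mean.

2

A backdoor path from Cholesterol to BMI is any simple undirected path whose first edge points into Cholesterol (i.e. leaves Cholesterol via a parent).
Parents of Cholesterol: {Exercise}.
Enumerating:
  P1: Cholesterol <- Exercise -> BMI
  P2: Cholesterol <- Exercise -> SleepHours -> Genotype <- Stress -> BMI
That exhausts the simple backdoor paths. Count: 2.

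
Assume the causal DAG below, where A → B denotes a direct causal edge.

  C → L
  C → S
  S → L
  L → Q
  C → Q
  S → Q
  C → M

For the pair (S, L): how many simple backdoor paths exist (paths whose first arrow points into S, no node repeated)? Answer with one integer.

A backdoor path from S to L is any simple undirected path whose first edge points into S (i.e. leaves S via a parent).
Parents of S: {C}.
Enumerating:
  P1: S <- C -> L
  P2: S <- C -> Q <- L
That exhausts the simple backdoor paths. Count: 2.

2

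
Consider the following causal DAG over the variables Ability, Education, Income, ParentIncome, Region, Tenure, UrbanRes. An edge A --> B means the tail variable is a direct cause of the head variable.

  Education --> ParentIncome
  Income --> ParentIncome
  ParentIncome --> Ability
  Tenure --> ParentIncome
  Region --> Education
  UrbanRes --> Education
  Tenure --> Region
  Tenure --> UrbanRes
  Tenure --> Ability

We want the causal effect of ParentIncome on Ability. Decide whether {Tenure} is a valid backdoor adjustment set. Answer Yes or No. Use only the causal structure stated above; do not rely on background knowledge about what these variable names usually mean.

Yes

Backdoor paths from ParentIncome to Ability (paths whose first edge points into ParentIncome):
  P1: ParentIncome <- Tenure -> Ability
  P2: ParentIncome <- Education <- Region <- Tenure -> Ability
  P3: ParentIncome <- Education <- UrbanRes <- Tenure -> Ability
Condition 1 (no descendant of ParentIncome in the set): holds — descendants of ParentIncome are {Ability}; none are in {Tenure}.
Condition 2 (every backdoor path blocked by {Tenure}):
  P1: blocked at fork node Tenure ∈ conditioning set.
  P2: blocked at fork node Tenure ∈ conditioning set.
  P3: blocked at fork node Tenure ∈ conditioning set.
{Tenure} satisfies the backdoor criterion.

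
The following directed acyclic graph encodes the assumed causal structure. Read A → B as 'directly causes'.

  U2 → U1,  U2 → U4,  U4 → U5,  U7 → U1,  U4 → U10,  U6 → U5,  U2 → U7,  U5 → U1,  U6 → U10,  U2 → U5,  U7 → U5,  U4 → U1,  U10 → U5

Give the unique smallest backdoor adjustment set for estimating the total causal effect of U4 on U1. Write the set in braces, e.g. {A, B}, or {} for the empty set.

{U2}

Variables eligible for adjustment (non-descendants of U4, excluding U4 and U1): {U2, U6, U7}.
Backdoor paths from U4 to U1:
  P1: U4 <- U2 -> U7 -> U5 -> U1
  P2: U4 <- U2 -> U7 -> U1
  P3: U4 <- U2 -> U5 <- U7 -> U1
  P4: U4 <- U2 -> U5 -> U1
  P5: U4 <- U2 -> U1
The empty set is not sufficient: P1 (U4 <- U2 -> U7 -> U5 -> U1) has no collider blocking it and no conditioned non-collider, so it is open.
Try {U2}:
  P1: blocked at fork node U2 ∈ conditioning set.
  P2: blocked at fork node U2 ∈ conditioning set.
  P3: blocked at fork node U2 ∈ conditioning set.
  P4: blocked at fork node U2 ∈ conditioning set.
  P5: blocked at fork node U2 ∈ conditioning set.
{U2} contains no descendant of U4 and blocks every backdoor path.
No other singleton works — e.g. {U6} leaves P1 open — so {U2} is the unique smallest valid adjustment set.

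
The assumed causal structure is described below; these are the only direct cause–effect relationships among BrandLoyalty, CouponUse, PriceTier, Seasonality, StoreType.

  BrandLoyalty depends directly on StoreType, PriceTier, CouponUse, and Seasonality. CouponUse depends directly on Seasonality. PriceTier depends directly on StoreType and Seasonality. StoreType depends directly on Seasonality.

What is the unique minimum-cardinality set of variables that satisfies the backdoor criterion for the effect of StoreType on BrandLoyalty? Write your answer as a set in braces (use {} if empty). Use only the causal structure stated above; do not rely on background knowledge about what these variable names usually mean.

Variables eligible for adjustment (non-descendants of StoreType, excluding StoreType and BrandLoyalty): {CouponUse, Seasonality}.
Backdoor paths from StoreType to BrandLoyalty:
  P1: StoreType <- Seasonality -> CouponUse -> BrandLoyalty
  P2: StoreType <- Seasonality -> PriceTier -> BrandLoyalty
  P3: StoreType <- Seasonality -> BrandLoyalty
The empty set is not sufficient: P1 (StoreType <- Seasonality -> CouponUse -> BrandLoyalty) has no collider blocking it and no conditioned non-collider, so it is open.
Try {Seasonality}:
  P1: blocked at fork node Seasonality ∈ conditioning set.
  P2: blocked at fork node Seasonality ∈ conditioning set.
  P3: blocked at fork node Seasonality ∈ conditioning set.
{Seasonality} contains no descendant of StoreType and blocks every backdoor path.
No other singleton works — e.g. {CouponUse} leaves P2 open — so {Seasonality} is the unique smallest valid adjustment set.

{Seasonality}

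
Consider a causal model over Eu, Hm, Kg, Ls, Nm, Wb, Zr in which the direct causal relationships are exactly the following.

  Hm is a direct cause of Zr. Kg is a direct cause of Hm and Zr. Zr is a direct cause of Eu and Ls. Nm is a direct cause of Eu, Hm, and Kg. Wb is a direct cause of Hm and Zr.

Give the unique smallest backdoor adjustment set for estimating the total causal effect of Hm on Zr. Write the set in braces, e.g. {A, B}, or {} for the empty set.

{Kg, Wb}

Variables eligible for adjustment (non-descendants of Hm, excluding Hm and Zr): {Kg, Nm, Wb}.
Backdoor paths from Hm to Zr:
  P1: Hm <- Nm -> Kg -> Zr
  P2: Hm <- Nm -> Eu <- Zr
  P3: Hm <- Kg <- Nm -> Eu <- Zr
  P4: Hm <- Kg -> Zr
  P5: Hm <- Wb -> Zr
The empty set is not sufficient: P1 (Hm <- Nm -> Kg -> Zr) has no collider blocking it and no conditioned non-collider, so it is open.
Try {Kg, Wb}:
  P1: blocked at chain node Kg ∈ conditioning set.
  P2: blocked at collider Eu (neither it nor any descendant is in the conditioning set).
  P3: blocked at chain node Kg ∈ conditioning set.
  P4: blocked at fork node Kg ∈ conditioning set.
  P5: blocked at fork node Wb ∈ conditioning set.
{Kg, Wb} contains no descendant of Hm and blocks every backdoor path.
Every element of {Kg, Wb} is needed (dropping Kg leaves P1 open; dropping Wb leaves P5 open), so no proper subset is valid.
Among all size-2 subsets of the eligible variables, only {Kg, Wb} blocks every backdoor path, so it is the unique smallest valid adjustment set.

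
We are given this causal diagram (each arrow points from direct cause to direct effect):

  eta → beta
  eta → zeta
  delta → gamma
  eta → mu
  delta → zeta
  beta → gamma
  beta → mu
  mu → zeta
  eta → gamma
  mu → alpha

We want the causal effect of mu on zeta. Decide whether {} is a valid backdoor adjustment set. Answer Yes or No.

No

Backdoor paths from mu to zeta (paths whose first edge points into mu):
  P1: mu <- eta -> beta -> gamma <- delta -> zeta
  P2: mu <- eta -> gamma <- delta -> zeta
  P3: mu <- eta -> zeta
  P4: mu <- beta <- eta -> gamma <- delta -> zeta
  P5: mu <- beta <- eta -> zeta
  P6: mu <- beta -> gamma <- eta -> zeta
  P7: mu <- beta -> gamma <- delta -> zeta
Condition 1 (no descendant of mu in the set): holds — descendants of mu are {alpha, zeta}; none are in {}.
Condition 2 (every backdoor path blocked by {}):
  P1: blocked at collider gamma (neither it nor any descendant is in the conditioning set).
  P2: blocked at collider gamma (neither it nor any descendant is in the conditioning set).
  P3: open — no interior node is in the conditioning set.
  P4: blocked at collider gamma (neither it nor any descendant is in the conditioning set).
  P5: open — no interior node is in the conditioning set.
  P6: blocked at collider gamma (neither it nor any descendant is in the conditioning set).
  P7: blocked at collider gamma (neither it nor any descendant is in the conditioning set).
{} does not satisfy the backdoor criterion.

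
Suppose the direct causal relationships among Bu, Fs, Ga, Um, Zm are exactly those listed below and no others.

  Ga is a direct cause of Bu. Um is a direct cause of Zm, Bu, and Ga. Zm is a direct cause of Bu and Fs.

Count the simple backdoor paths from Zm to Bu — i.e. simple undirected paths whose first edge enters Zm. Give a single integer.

2

A backdoor path from Zm to Bu is any simple undirected path whose first edge points into Zm (i.e. leaves Zm via a parent).
Parents of Zm: {Um}.
Enumerating:
  P1: Zm <- Um -> Ga -> Bu
  P2: Zm <- Um -> Bu
That exhausts the simple backdoor paths. Count: 2.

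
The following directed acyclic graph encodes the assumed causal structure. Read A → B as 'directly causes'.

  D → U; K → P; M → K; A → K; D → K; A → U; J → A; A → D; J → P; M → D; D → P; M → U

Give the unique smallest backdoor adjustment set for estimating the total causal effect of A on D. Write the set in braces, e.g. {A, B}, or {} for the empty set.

Variables eligible for adjustment (non-descendants of A, excluding A and D): {J, M}.
Backdoor paths from A to D:
  P1: A <- J -> P <- D
  P2: A <- J -> P <- K <- M -> D
  P3: A <- J -> P <- K <- M -> U <- D
  P4: A <- J -> P <- K <- D
Each backdoor path contains an unconditioned collider, so every path is already blocked with the empty conditioning set:
  P1: blocked at collider P (neither it nor any descendant is in the conditioning set).
  P2: blocked at collider P (neither it nor any descendant is in the conditioning set).
  P3: blocked at collider P (neither it nor any descendant is in the conditioning set).
  P4: blocked at collider P (neither it nor any descendant is in the conditioning set).
The empty set is therefore the unique smallest valid set.

{}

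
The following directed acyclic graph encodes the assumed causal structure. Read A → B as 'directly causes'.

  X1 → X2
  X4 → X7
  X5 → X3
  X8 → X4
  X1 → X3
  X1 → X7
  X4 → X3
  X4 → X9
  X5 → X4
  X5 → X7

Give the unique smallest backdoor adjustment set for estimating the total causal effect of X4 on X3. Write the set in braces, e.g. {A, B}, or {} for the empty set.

{X5}

Variables eligible for adjustment (non-descendants of X4, excluding X4 and X3): {X1, X2, X5, X8}.
Backdoor paths from X4 to X3:
  P1: X4 <- X5 -> X3
  P2: X4 <- X5 -> X7 <- X1 -> X3
The empty set is not sufficient: P1 (X4 <- X5 -> X3) has no collider blocking it and no conditioned non-collider, so it is open.
Try {X5}:
  P1: blocked at fork node X5 ∈ conditioning set.
  P2: blocked at fork node X5 ∈ conditioning set.
{X5} contains no descendant of X4 and blocks every backdoor path.
No other singleton works — e.g. {X8} leaves P1 open — so {X5} is the unique smallest valid adjustment set.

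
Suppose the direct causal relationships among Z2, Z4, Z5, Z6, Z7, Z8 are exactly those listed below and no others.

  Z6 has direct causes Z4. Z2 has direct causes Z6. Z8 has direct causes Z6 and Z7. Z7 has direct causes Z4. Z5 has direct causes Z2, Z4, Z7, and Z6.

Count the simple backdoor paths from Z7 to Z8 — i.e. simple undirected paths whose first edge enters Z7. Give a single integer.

A backdoor path from Z7 to Z8 is any simple undirected path whose first edge points into Z7 (i.e. leaves Z7 via a parent).
Parents of Z7: {Z4}.
Enumerating:
  P1: Z7 <- Z4 -> Z6 -> Z8
  P2: Z7 <- Z4 -> Z5 <- Z6 -> Z8
  P3: Z7 <- Z4 -> Z5 <- Z2 <- Z6 -> Z8
That exhausts the simple backdoor paths. Count: 3.

3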